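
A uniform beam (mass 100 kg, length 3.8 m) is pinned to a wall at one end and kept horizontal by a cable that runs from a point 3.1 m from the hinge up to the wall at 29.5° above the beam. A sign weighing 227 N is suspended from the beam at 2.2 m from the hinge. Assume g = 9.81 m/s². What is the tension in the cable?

Take torques about the hinge: T sin 29.5° · 3.1 = 100×9.81×1.9 + 227×2.2 = 2363.3 N·m.
So T = 2363.3 / (0.4924 × 3.1) = 1548.2 N.

T ≈ 1550 N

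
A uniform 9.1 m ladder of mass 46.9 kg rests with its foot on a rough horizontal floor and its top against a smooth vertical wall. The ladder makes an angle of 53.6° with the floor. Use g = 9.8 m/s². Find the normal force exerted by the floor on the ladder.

N_floor ≈ 460 N

ΣF_y = 0: N_floor = 46.9×9.8 = 459.62 N.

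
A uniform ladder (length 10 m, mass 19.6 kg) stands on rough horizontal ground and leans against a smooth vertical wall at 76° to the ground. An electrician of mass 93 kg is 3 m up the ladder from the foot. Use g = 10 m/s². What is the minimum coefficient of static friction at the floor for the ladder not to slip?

μ_min ≈ 0.0835

ΣF_y = 0: N_floor = 19.6×10 + 93×10 = 1126 N.
Torques about the foot: N_wall · 10 sin 76° = 19.6×10×5 cos 76° + 93×10×3 cos 76° → N_wall = 93.997 N.
ΣF_x = 0: f_floor = N_wall = 93.997 N.
μ_min = f_floor / N_floor = 93.997 / 1126 = 0.08348.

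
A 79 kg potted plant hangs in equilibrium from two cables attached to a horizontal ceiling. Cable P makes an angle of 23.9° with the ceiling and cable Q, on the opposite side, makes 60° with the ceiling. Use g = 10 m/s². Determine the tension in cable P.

Weight W = 79 × 10 = 790 N acts straight down.
Horizontal: T_P cos 23.9° = T_Q cos 60°  →  T_Q = 1.829 T_P.
Vertical: T_P sin 23.9° + T_Q sin 60° = 790.
Substituting the horizontal relation into the vertical equation gives 1.989 T_P = 790, so T_P = 397.2 N.

T_P ≈ 397 N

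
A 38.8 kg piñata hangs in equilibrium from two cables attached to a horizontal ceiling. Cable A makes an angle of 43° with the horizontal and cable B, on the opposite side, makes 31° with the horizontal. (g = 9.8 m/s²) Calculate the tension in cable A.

T_A ≈ 339 N

Weight W = 38.8 × 9.8 = 380.2 N acts straight down.
Horizontal: T_A cos 43° = T_B cos 31°  →  T_B = 0.8532 T_A.
Vertical: T_A sin 43° + T_B sin 31° = 380.2.
Substituting the horizontal relation into the vertical equation gives 1.121 T_A = 380.2, so T_A = 339.1 N.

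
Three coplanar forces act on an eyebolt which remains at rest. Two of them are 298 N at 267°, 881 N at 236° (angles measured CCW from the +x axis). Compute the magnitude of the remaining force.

Sum the known components: ΣF_x = -508.2 N, ΣF_y = -1028 N.
For equilibrium the remaining force must supply (−ΣF_x, −ΣF_y) = (508.2, 1028) N.
Magnitude = √((508.2)² + (1028)²) = 1147 N; direction = atan2(1028, 508.2) = 63.7°.

F ≈ 1150 N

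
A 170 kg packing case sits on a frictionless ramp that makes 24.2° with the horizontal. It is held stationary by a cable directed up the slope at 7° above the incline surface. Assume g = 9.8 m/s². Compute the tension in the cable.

T ≈ 688 N

Take axes along and perpendicular to the incline. Weight components: W sin 24.2° = 682.9 N down-slope, W cos 24.2° = 1520 N into the surface.
Along incline: T cos 7° = W sin 24.2° → T = 688.1 N.
Perpendicular: N = W cos 24.2° − T sin 7° = 1436 N.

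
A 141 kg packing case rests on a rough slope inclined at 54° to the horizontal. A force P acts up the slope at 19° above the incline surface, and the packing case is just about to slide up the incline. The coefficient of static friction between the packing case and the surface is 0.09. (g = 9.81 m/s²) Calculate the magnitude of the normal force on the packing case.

On the verge of sliding up the incline, friction equals μN and acts down the slope.
Perpendicular: N + P sin 19° = W cos 54° = 813 N.
Along incline: P cos 19° = W sin 54° + μN  with W sin 54° = 1119 N.
Solving the pair for P and N: P = 1223 N, N = 414.9 N (and f = μN = 37.34 N).

N ≈ 415 N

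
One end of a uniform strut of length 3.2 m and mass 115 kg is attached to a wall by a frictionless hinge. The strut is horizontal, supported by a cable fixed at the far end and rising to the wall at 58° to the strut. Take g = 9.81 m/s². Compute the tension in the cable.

Take torques about the hinge: T sin 58° · 3.2 = 115×9.81×1.6 = 1805 N·m.
So T = 1805 / (0.8480 × 3.2) = 665.15 N.

T ≈ 665 N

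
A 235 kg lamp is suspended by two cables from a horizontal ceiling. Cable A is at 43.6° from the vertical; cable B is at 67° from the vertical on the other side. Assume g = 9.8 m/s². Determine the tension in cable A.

T_A ≈ 2260 N

Angles from the horizontal: cable A is 90° − 43.6° = 46.4°, cable B is 90° − 67° = 23°.
Weight W = 235 × 9.8 = 2303 N acts straight down.
Horizontal: T_A cos 46.4° = T_B cos 23°  →  T_B = 0.7492 T_A.
Vertical: T_A sin 46.4° + T_B sin 23° = 2303.
Substituting the horizontal relation into the vertical equation gives 1.017 T_A = 2303, so T_A = 2265 N.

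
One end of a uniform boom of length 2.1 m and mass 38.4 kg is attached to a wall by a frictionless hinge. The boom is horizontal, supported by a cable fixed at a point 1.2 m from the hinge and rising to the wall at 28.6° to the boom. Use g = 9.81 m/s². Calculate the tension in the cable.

Take torques about the hinge: T sin 28.6° · 1.2 = 38.4×9.81×1.05 = 395.54 N·m.
So T = 395.54 / (0.4787 × 1.2) = 688.58 N.

T ≈ 689 N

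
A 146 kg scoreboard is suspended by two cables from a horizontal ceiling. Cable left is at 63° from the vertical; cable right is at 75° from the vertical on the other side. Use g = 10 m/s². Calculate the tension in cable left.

T_left ≈ 2110 N

Angles from the horizontal: cable left is 90° − 63° = 27°, cable right is 90° − 75° = 15°.
Weight W = 146 × 10 = 1460 N acts straight down.
Horizontal: T_left cos 27° = T_right cos 15°  →  T_right = 0.9224 T_left.
Vertical: T_left sin 27° + T_right sin 15° = 1460.
Substituting the horizontal relation into the vertical equation gives 0.6927 T_left = 1460, so T_left = 2108 N.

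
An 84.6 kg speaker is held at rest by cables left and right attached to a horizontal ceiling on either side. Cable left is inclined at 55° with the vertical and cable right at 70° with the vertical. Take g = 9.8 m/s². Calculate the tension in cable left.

T_left ≈ 951 N

Angles from the horizontal: cable left is 90° − 55° = 35°, cable right is 90° − 70° = 20°.
Weight W = 84.6 × 9.8 = 829.1 N acts straight down.
Horizontal: T_left cos 35° = T_right cos 20°  →  T_right = 0.8717 T_left.
Vertical: T_left sin 35° + T_right sin 20° = 829.1.
Substituting the horizontal relation into the vertical equation gives 0.8717 T_left = 829.1, so T_left = 951.1 N.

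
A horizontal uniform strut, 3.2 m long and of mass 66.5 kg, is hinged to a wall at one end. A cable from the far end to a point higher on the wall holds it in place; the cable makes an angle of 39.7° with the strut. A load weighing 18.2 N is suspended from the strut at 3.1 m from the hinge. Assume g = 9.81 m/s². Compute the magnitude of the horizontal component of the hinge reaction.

H_x ≈ 414 N

Take torques about the hinge: T sin 39.7° · 3.2 = 66.5×9.81×1.6 + 18.2×3.1 = 1100.2 N·m.
So T = 1100.2 / (0.6388 × 3.2) = 538.25 N.
ΣF_x = 0: H_x = T cos 39.7° = 414.13 N.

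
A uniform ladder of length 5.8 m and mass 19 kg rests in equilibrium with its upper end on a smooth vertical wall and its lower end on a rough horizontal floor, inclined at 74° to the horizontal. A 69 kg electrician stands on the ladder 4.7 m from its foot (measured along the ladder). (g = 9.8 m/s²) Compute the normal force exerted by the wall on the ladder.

Torques about the foot: N_wall · 5.8 sin 74° = 19×9.8×2.9 cos 74° + 69×9.8×4.7 cos 74° → N_wall = 183.82 N.

N_wall ≈ 184 N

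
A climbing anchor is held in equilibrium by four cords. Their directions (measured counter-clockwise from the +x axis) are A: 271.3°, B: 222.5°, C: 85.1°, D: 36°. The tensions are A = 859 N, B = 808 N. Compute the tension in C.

T_C ≈ 1060 N

Resolve: ΣF_x = 859 cos 271.3° + 808 cos 222.5° + T_C cos 85.1° + T_D cos 36° = 0.
        ΣF_y = 859 sin 271.3° + 808 sin 222.5° + T_C sin 85.1° + T_D sin 36° = 0.
The known terms sum to (-576.2, -1405) N, so 0.0854 T_C + 0.8090 T_D = 576.2 and 0.9963 T_C + 0.5878 T_D = 1405.
Solving simultaneously: T_C = 1055 N, T_D = 600.8 N.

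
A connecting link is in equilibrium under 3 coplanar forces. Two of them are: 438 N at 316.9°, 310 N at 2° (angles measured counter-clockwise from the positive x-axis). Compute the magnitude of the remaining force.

Sum the known components: ΣF_x = 629.6 N, ΣF_y = -288.5 N.
For equilibrium the remaining force must supply (−ΣF_x, −ΣF_y) = (-629.6, 288.5) N.
Magnitude = √((-629.6)² + (288.5)²) = 692.6 N; direction = atan2(288.5, -629.6) = 155.4°.

F ≈ 693 N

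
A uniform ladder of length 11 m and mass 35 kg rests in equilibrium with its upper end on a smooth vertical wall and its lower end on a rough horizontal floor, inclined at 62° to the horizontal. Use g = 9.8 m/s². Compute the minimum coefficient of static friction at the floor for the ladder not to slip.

μ_min ≈ 0.266

ΣF_y = 0: N_floor = 35×9.8 = 343 N.
Torques about the foot: N_wall · 11 sin 62° = 35×9.8×5.5 cos 62° → N_wall = 91.188 N.
ΣF_x = 0: f_floor = N_wall = 91.188 N.
μ_min = f_floor / N_floor = 91.188 / 343 = 0.2659.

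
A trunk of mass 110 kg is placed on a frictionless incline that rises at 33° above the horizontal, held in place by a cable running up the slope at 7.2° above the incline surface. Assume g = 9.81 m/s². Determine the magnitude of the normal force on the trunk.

Take axes along and perpendicular to the incline. Weight components: W sin 33° = 587.7 N down-slope, W cos 33° = 905 N into the surface.
Along incline: T cos 7.2° = W sin 33° → T = 592.4 N.
Perpendicular: N = W cos 33° − T sin 7.2° = 830.8 N.

N ≈ 831 N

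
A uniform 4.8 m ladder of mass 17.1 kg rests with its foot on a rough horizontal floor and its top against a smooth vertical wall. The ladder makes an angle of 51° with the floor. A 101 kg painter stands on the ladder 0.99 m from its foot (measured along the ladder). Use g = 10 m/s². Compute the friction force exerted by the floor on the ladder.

f ≈ 238 N

Torques about the foot: N_wall · 4.8 sin 51° = 17.1×10×2.4 cos 51° + 101×10×0.99 cos 51° → N_wall = 237.92 N.
ΣF_x = 0: f_floor = N_wall = 237.92 N.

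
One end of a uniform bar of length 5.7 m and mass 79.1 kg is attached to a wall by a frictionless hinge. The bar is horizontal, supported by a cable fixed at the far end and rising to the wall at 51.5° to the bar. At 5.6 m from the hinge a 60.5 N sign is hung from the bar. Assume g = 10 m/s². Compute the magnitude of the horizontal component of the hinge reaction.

Take torques about the hinge: T sin 51.5° · 5.7 = 79.1×10×2.85 + 60.5×5.6 = 2593.1 N·m.
So T = 2593.1 / (0.7826 × 5.7) = 581.31 N.
ΣF_x = 0: H_x = T cos 51.5° = 361.87 N.

H_x ≈ 362 N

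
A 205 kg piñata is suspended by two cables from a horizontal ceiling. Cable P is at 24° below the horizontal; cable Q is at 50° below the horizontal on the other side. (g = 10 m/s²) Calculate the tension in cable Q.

T_Q ≈ 1950 N

Weight W = 205 × 10 = 2050 N acts straight down.
Horizontal: T_P cos 24° = T_Q cos 50°  →  T_P = 0.7036 T_Q.
Vertical: T_P sin 24° + T_Q sin 50° = 2050.
Substituting the horizontal relation into the vertical equation gives 1.052 T_Q = 2050, so T_Q = 1948 N.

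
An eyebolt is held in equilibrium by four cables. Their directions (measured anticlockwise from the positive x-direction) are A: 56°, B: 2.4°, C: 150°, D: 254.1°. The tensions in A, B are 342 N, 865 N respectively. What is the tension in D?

Resolve: ΣF_x = 342 cos 56° + 865 cos 2.4° + T_C cos 150° + T_D cos 254.1° = 0.
        ΣF_y = 342 sin 56° + 865 sin 2.4° + T_C sin 150° + T_D sin 254.1° = 0.
The known terms sum to (1055, 319.8) N, so -0.8660 T_C − 0.2740 T_D = -1055 and 0.5000 T_C − 0.9617 T_D = -319.8.
Solving simultaneously: T_C = 956.3 N, T_D = 829.7 N.

T_D ≈ 830 N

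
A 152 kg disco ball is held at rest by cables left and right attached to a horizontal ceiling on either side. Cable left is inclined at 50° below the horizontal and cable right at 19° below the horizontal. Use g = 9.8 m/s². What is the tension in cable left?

T_left ≈ 1510 N

Weight W = 152 × 9.8 = 1490 N acts straight down.
Horizontal: T_left cos 50° = T_right cos 19°  →  T_right = 0.6798 T_left.
Vertical: T_left sin 50° + T_right sin 19° = 1490.
Substituting the horizontal relation into the vertical equation gives 0.9874 T_left = 1490, so T_left = 1509 N.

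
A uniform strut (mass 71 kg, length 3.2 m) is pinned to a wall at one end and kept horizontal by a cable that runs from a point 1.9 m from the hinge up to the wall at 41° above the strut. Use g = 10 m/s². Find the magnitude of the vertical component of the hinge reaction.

|H_y| ≈ 112 N

Take torques about the hinge: T sin 41° · 1.9 = 71×10×1.6 = 1136 N·m.
So T = 1136 / (0.6561 × 1.9) = 911.34 N.
ΣF_y = 0: H_y = (71×10) − T sin 41° = 710 − 597.89 = 112.11 N.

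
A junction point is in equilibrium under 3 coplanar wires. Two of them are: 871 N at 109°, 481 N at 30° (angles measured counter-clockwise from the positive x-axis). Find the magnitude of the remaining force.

F ≈ 1070 N

Sum the known components: ΣF_x = 133 N, ΣF_y = 1064 N.
For equilibrium the remaining force must supply (−ΣF_x, −ΣF_y) = (-133, -1064) N.
Magnitude = √((-133)² + (-1064)²) = 1072 N; direction = atan2(-1064, -133) = 262.9°.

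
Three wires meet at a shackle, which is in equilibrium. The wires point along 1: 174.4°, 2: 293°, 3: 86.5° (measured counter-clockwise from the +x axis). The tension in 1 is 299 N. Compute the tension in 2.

T_2 ≈ 670 N

Resolve: ΣF_x = 299 cos 174.4° + T_2 cos 293° + T_3 cos 86.5° = 0.
        ΣF_y = 299 sin 174.4° + T_2 sin 293° + T_3 sin 86.5° = 0.
The known terms sum to (-297.6, 29.18) N, so 0.3907 T_2 + 0.0610 T_3 = 297.6 and -0.9205 T_2 + 0.9981 T_3 = -29.18.
Solving simultaneously: T_2 = 669.7 N, T_3 = 588.3 N.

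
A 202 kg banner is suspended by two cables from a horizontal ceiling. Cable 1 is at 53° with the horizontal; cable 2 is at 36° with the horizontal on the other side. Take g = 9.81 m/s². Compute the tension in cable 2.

T_2 ≈ 1190 N

Weight W = 202 × 9.81 = 1982 N acts straight down.
Horizontal: T_1 cos 53° = T_2 cos 36°  →  T_1 = 1.344 T_2.
Vertical: T_1 sin 53° + T_2 sin 36° = 1982.
Substituting the horizontal relation into the vertical equation gives 1.661 T_2 = 1982, so T_2 = 1193 N.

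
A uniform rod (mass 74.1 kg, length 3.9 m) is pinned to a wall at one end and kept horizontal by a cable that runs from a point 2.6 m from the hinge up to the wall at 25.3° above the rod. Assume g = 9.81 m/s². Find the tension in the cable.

Take torques about the hinge: T sin 25.3° · 2.6 = 74.1×9.81×1.95 = 1417.5 N·m.
So T = 1417.5 / (0.4274 × 2.6) = 1275.7 N.

T ≈ 1280 N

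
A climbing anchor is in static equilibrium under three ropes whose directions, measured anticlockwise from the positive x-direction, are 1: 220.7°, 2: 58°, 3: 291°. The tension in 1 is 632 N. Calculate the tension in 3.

T_3 ≈ 235 N

Resolve: ΣF_x = 632 cos 220.7° + T_2 cos 58° + T_3 cos 291° = 0.
        ΣF_y = 632 sin 220.7° + T_2 sin 58° + T_3 sin 291° = 0.
The known terms sum to (-479.1, -412.1) N, so 0.5299 T_2 + 0.3584 T_3 = 479.1 and 0.8480 T_2 − 0.9336 T_3 = 412.1.
Solving simultaneously: T_2 = 745 N, T_3 = 235.3 N.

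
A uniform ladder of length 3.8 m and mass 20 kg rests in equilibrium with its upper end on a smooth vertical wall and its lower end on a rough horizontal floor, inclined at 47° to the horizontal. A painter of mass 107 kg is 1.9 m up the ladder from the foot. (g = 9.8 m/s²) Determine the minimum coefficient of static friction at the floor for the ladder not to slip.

ΣF_y = 0: N_floor = 20×9.8 + 107×9.8 = 1244.6 N.
Torques about the foot: N_wall · 3.8 sin 47° = 20×9.8×1.9 cos 47° + 107×9.8×1.9 cos 47° → N_wall = 580.3 N.
ΣF_x = 0: f_floor = N_wall = 580.3 N.
μ_min = f_floor / N_floor = 580.3 / 1244.6 = 0.4663.

μ_min ≈ 0.466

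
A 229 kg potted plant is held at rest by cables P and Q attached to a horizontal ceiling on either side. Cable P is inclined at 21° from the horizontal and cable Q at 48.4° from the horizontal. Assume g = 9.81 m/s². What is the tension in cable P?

T_P ≈ 1590 N

Weight W = 229 × 9.81 = 2246 N acts straight down.
Horizontal: T_P cos 21° = T_Q cos 48.4°  →  T_Q = 1.406 T_P.
Vertical: T_P sin 21° + T_Q sin 48.4° = 2246.
Substituting the horizontal relation into the vertical equation gives 1.41 T_P = 2246, so T_P = 1593 N.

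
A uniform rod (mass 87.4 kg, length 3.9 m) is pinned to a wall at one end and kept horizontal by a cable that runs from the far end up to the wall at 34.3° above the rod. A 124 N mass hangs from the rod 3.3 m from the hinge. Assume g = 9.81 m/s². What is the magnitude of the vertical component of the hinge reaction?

|H_y| ≈ 448 N

Take torques about the hinge: T sin 34.3° · 3.9 = 87.4×9.81×1.95 + 124×3.3 = 2081.1 N·m.
So T = 2081.1 / (0.5635 × 3.9) = 946.93 N.
ΣF_y = 0: H_y = (87.4×9.81 + 124) − T sin 34.3° = 981.39 − 533.62 = 447.77 N.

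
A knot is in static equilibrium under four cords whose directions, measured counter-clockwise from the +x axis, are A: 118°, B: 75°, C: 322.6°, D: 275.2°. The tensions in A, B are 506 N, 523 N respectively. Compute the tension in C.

T_C ≈ 21 N

Resolve: ΣF_x = 506 cos 118° + 523 cos 75° + T_C cos 322.6° + T_D cos 275.2° = 0.
        ΣF_y = 506 sin 118° + 523 sin 75° + T_C sin 322.6° + T_D sin 275.2° = 0.
The known terms sum to (-102.2, 952) N, so 0.7944 T_C + 0.0906 T_D = 102.2 and -0.6074 T_C − 0.9959 T_D = -952.
Solving simultaneously: T_C = 21.05 N, T_D = 943 N.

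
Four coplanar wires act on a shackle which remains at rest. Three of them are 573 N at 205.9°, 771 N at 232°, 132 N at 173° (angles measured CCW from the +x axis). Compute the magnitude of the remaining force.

Sum the known components: ΣF_x = -1121 N, ΣF_y = -841.8 N.
For equilibrium the remaining force must supply (−ΣF_x, −ΣF_y) = (1121, 841.8) N.
Magnitude = √((1121)² + (841.8)²) = 1402 N; direction = atan2(841.8, 1121) = 36.9°.

F ≈ 1400 N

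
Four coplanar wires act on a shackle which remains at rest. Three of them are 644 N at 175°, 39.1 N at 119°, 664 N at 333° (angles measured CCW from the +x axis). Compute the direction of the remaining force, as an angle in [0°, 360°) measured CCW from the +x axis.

θ ≈ 71.9°

Sum the known components: ΣF_x = -68.88 N, ΣF_y = -211.1 N.
For equilibrium the remaining force must supply (−ΣF_x, −ΣF_y) = (68.88, 211.1) N.
Magnitude = √((68.88)² + (211.1)²) = 222.1 N; direction = atan2(211.1, 68.88) = 71.9°.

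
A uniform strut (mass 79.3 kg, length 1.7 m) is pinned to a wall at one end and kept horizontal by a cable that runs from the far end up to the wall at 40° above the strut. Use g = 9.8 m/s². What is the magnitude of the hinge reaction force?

Take torques about the hinge: T sin 40° · 1.7 = 79.3×9.8×0.85 = 660.57 N·m.
So T = 660.57 / (0.6428 × 1.7) = 604.51 N.
ΣF_x = 0: H_x = T cos 40° = 463.08 N.
ΣF_y = 0: H_y = (79.3×9.8) − T sin 40° = 777.14 − 388.57 = 388.57 N.
|H| = √(H_x² + H_y²) = √((463.08)² + (388.57)²) = 604.51 N.

|H| ≈ 605 N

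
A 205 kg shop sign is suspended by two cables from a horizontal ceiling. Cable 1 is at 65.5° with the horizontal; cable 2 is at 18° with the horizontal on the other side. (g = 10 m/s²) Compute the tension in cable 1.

T_1 ≈ 1960 N

Weight W = 205 × 10 = 2050 N acts straight down.
Horizontal: T_1 cos 65.5° = T_2 cos 18°  →  T_2 = 0.436 T_1.
Vertical: T_1 sin 65.5° + T_2 sin 18° = 2050.
Substituting the horizontal relation into the vertical equation gives 1.045 T_1 = 2050, so T_1 = 1962 N.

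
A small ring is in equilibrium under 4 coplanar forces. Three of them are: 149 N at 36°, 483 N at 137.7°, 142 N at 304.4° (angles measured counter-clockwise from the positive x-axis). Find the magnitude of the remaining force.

Sum the known components: ΣF_x = -156.5 N, ΣF_y = 295.5 N.
For equilibrium the remaining force must supply (−ΣF_x, −ΣF_y) = (156.5, -295.5) N.
Magnitude = √((156.5)² + (-295.5)²) = 334.4 N; direction = atan2(-295.5, 156.5) = 297.9°.

F ≈ 334 N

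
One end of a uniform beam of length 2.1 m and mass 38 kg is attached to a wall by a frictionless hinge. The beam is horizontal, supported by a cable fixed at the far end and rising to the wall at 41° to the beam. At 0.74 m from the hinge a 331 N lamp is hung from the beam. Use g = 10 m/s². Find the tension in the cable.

Take torques about the hinge: T sin 41° · 2.1 = 38×10×1.05 + 331×0.74 = 643.94 N·m.
So T = 643.94 / (0.6561 × 2.1) = 467.39 N.

T ≈ 467 N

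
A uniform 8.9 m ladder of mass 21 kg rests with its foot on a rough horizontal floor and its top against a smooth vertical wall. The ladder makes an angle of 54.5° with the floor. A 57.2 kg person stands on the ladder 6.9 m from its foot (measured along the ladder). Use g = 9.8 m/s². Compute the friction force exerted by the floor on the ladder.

f ≈ 383 N

Torques about the foot: N_wall · 8.9 sin 54.5° = 21×9.8×4.45 cos 54.5° + 57.2×9.8×6.9 cos 54.5° → N_wall = 383.39 N.
ΣF_x = 0: f_floor = N_wall = 383.39 N.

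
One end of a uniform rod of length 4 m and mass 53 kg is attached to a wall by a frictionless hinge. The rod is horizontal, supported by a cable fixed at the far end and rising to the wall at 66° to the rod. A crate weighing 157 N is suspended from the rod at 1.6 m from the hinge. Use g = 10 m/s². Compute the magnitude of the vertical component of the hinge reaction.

|H_y| ≈ 359 N

Take torques about the hinge: T sin 66° · 4 = 53×10×2 + 157×1.6 = 1311.2 N·m.
So T = 1311.2 / (0.9135 × 4) = 358.82 N.
ΣF_y = 0: H_y = (53×10 + 157) − T sin 66° = 687 − 327.8 = 359.2 N.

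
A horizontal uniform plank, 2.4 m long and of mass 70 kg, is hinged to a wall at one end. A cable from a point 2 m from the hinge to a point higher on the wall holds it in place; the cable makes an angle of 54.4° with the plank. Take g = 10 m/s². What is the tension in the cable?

T ≈ 517 N

Take torques about the hinge: T sin 54.4° · 2 = 70×10×1.2 = 840 N·m.
So T = 840 / (0.8131 × 2) = 516.54 N.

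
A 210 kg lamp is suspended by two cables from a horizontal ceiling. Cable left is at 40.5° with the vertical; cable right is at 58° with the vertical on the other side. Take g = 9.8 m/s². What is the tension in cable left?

T_left ≈ 1760 N

Angles from the horizontal: cable left is 90° − 40.5° = 49.5°, cable right is 90° − 58° = 32°.
Weight W = 210 × 9.8 = 2058 N acts straight down.
Horizontal: T_left cos 49.5° = T_right cos 32°  →  T_right = 0.7658 T_left.
Vertical: T_left sin 49.5° + T_right sin 32° = 2058.
Substituting the horizontal relation into the vertical equation gives 1.166 T_left = 2058, so T_left = 1765 N.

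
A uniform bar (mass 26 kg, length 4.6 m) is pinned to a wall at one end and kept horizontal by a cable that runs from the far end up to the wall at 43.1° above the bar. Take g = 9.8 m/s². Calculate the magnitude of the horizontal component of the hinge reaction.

Take torques about the hinge: T sin 43.1° · 4.6 = 26×9.8×2.3 = 586.04 N·m.
So T = 586.04 / (0.6833 × 4.6) = 186.46 N.
ΣF_x = 0: H_x = T cos 43.1° = 136.14 N.

H_x ≈ 136 N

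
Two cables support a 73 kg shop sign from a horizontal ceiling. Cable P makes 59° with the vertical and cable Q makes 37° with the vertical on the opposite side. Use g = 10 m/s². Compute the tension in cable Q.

Angles from the horizontal: cable P is 90° − 59° = 31°, cable Q is 90° − 37° = 53°.
Weight W = 73 × 10 = 730 N acts straight down.
Horizontal: T_P cos 31° = T_Q cos 53°  →  T_P = 0.7021 T_Q.
Vertical: T_P sin 31° + T_Q sin 53° = 730.
Substituting the horizontal relation into the vertical equation gives 1.16 T_Q = 730, so T_Q = 629.2 N.

T_Q ≈ 629 N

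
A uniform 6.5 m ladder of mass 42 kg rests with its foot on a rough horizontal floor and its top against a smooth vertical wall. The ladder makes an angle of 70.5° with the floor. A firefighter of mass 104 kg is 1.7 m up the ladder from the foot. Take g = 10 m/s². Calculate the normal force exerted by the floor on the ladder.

ΣF_y = 0: N_floor = 42×10 + 104×10 = 1460 N.

N_floor ≈ 1460 N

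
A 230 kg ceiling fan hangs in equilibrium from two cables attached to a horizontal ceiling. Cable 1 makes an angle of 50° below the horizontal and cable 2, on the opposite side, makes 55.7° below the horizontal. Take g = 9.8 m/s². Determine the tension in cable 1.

Weight W = 230 × 9.8 = 2254 N acts straight down.
Horizontal: T_1 cos 50° = T_2 cos 55.7°  →  T_2 = 1.141 T_1.
Vertical: T_1 sin 50° + T_2 sin 55.7° = 2254.
Substituting the horizontal relation into the vertical equation gives 1.708 T_1 = 2254, so T_1 = 1319 N.

T_1 ≈ 1320 N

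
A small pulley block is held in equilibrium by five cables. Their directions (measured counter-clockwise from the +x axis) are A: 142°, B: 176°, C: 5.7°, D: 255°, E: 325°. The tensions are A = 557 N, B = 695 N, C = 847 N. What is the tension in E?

T_E ≈ 428 N

Resolve: ΣF_x = 557 cos 142° + 695 cos 176° + 847 cos 5.7° + T_D cos 255° + T_E cos 325° = 0.
        ΣF_y = 557 sin 142° + 695 sin 176° + 847 sin 5.7° + T_D sin 255° + T_E sin 325° = 0.
The known terms sum to (-289.4, 475.5) N, so -0.2588 T_D + 0.8192 T_E = 289.4 and -0.9659 T_D − 0.5736 T_E = -475.5.
Solving simultaneously: T_D = 237.9 N, T_E = 428.5 N.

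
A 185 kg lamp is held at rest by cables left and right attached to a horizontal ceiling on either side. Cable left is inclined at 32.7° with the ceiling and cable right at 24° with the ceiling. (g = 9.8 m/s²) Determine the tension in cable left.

Weight W = 185 × 9.8 = 1813 N acts straight down.
Horizontal: T_left cos 32.7° = T_right cos 24°  →  T_right = 0.9211 T_left.
Vertical: T_left sin 32.7° + T_right sin 24° = 1813.
Substituting the horizontal relation into the vertical equation gives 0.9149 T_left = 1813, so T_left = 1982 N.

T_left ≈ 1980 N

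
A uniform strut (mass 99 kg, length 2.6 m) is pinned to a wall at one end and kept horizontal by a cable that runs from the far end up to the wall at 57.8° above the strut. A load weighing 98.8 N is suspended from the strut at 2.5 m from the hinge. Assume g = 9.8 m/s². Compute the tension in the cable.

Take torques about the hinge: T sin 57.8° · 2.6 = 99×9.8×1.3 + 98.8×2.5 = 1508.3 N·m.
So T = 1508.3 / (0.8462 × 2.6) = 685.54 N.

T ≈ 686 N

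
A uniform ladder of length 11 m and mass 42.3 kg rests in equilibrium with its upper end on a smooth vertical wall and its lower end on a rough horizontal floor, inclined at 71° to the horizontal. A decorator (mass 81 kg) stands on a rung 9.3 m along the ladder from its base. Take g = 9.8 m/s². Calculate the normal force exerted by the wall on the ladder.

N_wall ≈ 302 N

Torques about the foot: N_wall · 11 sin 71° = 42.3×9.8×5.5 cos 71° + 81×9.8×9.3 cos 71° → N_wall = 302.45 N.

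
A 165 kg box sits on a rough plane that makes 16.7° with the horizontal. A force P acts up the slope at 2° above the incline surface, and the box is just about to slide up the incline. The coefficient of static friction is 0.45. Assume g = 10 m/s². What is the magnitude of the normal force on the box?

N ≈ 1540 N

On the verge of sliding up the incline, friction equals μN and acts down the slope.
Perpendicular: N + P sin 2° = W cos 16.7° = 1580 N.
Along incline: P cos 2° = W sin 16.7° + μN  with W sin 16.7° = 474.1 N.
Solving the pair for P and N: P = 1168 N, N = 1540 N (and f = μN = 692.8 N).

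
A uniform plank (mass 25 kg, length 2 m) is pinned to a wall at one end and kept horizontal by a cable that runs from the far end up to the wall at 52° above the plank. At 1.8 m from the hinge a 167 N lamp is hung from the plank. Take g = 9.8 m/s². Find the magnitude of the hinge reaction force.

Take torques about the hinge: T sin 52° · 2 = 25×9.8×1 + 167×1.8 = 545.6 N·m.
So T = 545.6 / (0.7880 × 2) = 346.19 N.
ΣF_x = 0: H_x = T cos 52° = 213.13 N.
ΣF_y = 0: H_y = (25×9.8 + 167) − T sin 52° = 412 − 272.8 = 139.2 N.
|H| = √(H_x² + H_y²) = √((213.13)² + (139.2)²) = 254.56 N.

|H| ≈ 255 N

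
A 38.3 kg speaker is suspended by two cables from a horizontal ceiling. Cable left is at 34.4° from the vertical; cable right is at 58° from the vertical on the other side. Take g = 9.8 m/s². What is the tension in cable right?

T_right ≈ 212 N

Angles from the horizontal: cable left is 90° − 34.4° = 55.6°, cable right is 90° − 58° = 32°.
Weight W = 38.3 × 9.8 = 375.3 N acts straight down.
Horizontal: T_left cos 55.6° = T_right cos 32°  →  T_left = 1.501 T_right.
Vertical: T_left sin 55.6° + T_right sin 32° = 375.3.
Substituting the horizontal relation into the vertical equation gives 1.768 T_right = 375.3, so T_right = 212.2 N.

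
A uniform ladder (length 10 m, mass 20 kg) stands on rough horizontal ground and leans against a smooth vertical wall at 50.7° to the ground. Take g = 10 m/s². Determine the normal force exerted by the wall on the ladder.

N_wall ≈ 81.8 N

Torques about the foot: N_wall · 10 sin 50.7° = 20×10×5 cos 50.7° → N_wall = 81.849 N.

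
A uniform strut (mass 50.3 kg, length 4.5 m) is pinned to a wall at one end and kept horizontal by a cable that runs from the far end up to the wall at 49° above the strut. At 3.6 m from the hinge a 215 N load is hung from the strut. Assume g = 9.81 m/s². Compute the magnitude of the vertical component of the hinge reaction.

Take torques about the hinge: T sin 49° · 4.5 = 50.3×9.81×2.25 + 215×3.6 = 1884.2 N·m.
So T = 1884.2 / (0.7547 × 4.5) = 554.81 N.
ΣF_y = 0: H_y = (50.3×9.81 + 215) − T sin 49° = 708.44 − 418.72 = 289.72 N.

|H_y| ≈ 290 N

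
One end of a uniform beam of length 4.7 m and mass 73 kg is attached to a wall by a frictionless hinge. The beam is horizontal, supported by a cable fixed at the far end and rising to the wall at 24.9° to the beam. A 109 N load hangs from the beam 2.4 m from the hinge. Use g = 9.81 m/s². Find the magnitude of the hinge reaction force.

Take torques about the hinge: T sin 24.9° · 4.7 = 73×9.81×2.35 + 109×2.4 = 1944.5 N·m.
So T = 1944.5 / (0.4210 × 4.7) = 982.64 N.
ΣF_x = 0: H_x = T cos 24.9° = 891.29 N.
ΣF_y = 0: H_y = (73×9.81 + 109) − T sin 24.9° = 825.13 − 413.72 = 411.41 N.
|H| = √(H_x² + H_y²) = √((891.29)² + (411.41)²) = 981.66 N.

|H| ≈ 982 N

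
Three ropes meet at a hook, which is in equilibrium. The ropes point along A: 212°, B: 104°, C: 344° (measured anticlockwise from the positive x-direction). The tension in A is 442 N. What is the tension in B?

T_B ≈ 379 N

Resolve: ΣF_x = 442 cos 212° + T_B cos 104° + T_C cos 344° = 0.
        ΣF_y = 442 sin 212° + T_B sin 104° + T_C sin 344° = 0.
The known terms sum to (-374.8, -234.2) N, so -0.2419 T_B + 0.9613 T_C = 374.8 and 0.9703 T_B − 0.2756 T_C = 234.2.
Solving simultaneously: T_B = 379.3 N, T_C = 485.4 N.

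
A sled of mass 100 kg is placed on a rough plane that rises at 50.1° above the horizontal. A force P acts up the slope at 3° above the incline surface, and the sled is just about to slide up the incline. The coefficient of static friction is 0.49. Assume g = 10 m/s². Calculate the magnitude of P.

On the verge of sliding up the incline, friction equals μN and acts down the slope.
Perpendicular: N + P sin 3° = W cos 50.1° = 641.4 N.
Along incline: P cos 3° = W sin 50.1° + μN  with W sin 50.1° = 767.2 N.
Solving the pair for P and N: P = 1056 N, N = 586.2 N (and f = μN = 287.2 N).

P ≈ 1060 N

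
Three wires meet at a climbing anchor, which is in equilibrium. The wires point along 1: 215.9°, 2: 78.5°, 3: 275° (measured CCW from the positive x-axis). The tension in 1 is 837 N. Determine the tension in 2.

Resolve: ΣF_x = 837 cos 215.9° + T_2 cos 78.5° + T_3 cos 275° = 0.
        ΣF_y = 837 sin 215.9° + T_2 sin 78.5° + T_3 sin 275° = 0.
The known terms sum to (-678, -490.8) N, so 0.1994 T_2 + 0.0872 T_3 = 678 and 0.9799 T_2 − 0.9962 T_3 = 490.8.
Solving simultaneously: T_2 = 2529 N, T_3 = 1995 N.

T_2 ≈ 2530 N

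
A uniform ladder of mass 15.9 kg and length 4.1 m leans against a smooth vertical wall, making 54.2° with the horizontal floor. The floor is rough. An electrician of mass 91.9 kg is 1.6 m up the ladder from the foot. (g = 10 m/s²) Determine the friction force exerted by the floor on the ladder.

f ≈ 316 N

Torques about the foot: N_wall · 4.1 sin 54.2° = 15.9×10×2.05 cos 54.2° + 91.9×10×1.6 cos 54.2° → N_wall = 315.99 N.
ΣF_x = 0: f_floor = N_wall = 315.99 N.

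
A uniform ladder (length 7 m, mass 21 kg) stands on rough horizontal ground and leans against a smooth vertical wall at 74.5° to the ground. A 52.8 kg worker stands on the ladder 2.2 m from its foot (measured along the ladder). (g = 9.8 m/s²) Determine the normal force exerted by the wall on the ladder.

N_wall ≈ 73.6 N

Torques about the foot: N_wall · 7 sin 74.5° = 21×9.8×3.5 cos 74.5° + 52.8×9.8×2.2 cos 74.5° → N_wall = 73.636 N.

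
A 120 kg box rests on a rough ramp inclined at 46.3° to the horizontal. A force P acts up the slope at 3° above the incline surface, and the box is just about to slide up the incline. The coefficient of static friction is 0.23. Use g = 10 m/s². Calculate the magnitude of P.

P ≈ 1050 N

On the verge of sliding up the incline, friction equals μN and acts down the slope.
Perpendicular: N + P sin 3° = W cos 46.3° = 829.1 N.
Along incline: P cos 3° = W sin 46.3° + μN  with W sin 46.3° = 867.6 N.
Solving the pair for P and N: P = 1047 N, N = 774.3 N (and f = μN = 178.1 N).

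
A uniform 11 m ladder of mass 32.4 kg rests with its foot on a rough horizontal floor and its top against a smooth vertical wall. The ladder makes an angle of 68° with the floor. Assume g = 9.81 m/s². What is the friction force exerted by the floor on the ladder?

f ≈ 64.2 N

Torques about the foot: N_wall · 11 sin 68° = 32.4×9.81×5.5 cos 68° → N_wall = 64.209 N.
ΣF_x = 0: f_floor = N_wall = 64.209 N.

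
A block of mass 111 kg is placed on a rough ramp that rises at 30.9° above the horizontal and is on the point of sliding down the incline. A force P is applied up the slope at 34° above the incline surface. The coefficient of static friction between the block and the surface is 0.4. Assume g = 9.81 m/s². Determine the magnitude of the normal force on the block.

N ≈ 763 N

On the verge of sliding down the incline, friction equals μN and acts up the slope.
Perpendicular: N + P sin 34° = W cos 30.9° = 934.4 N.
Along incline: P cos 34° + μN = W sin 30.9° with W sin 30.9° = 559.2 N.
Solving the pair for P and N: P = 306.4 N, N = 763 N (and f = μN = 305.2 N).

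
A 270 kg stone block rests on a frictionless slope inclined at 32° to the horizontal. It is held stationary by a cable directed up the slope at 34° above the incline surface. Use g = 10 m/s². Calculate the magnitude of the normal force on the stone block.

N ≈ 1320 N

Take axes along and perpendicular to the incline. Weight components: W sin 32° = 1431 N down-slope, W cos 32° = 2290 N into the surface.
Along incline: T cos 34° = W sin 32° → T = 1726 N.
Perpendicular: N = W cos 32° − T sin 34° = 1325 N.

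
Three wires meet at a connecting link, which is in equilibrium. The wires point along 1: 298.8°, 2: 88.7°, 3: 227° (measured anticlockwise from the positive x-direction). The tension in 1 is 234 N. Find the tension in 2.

T_2 ≈ 334 N

Resolve: ΣF_x = 234 cos 298.8° + T_2 cos 88.7° + T_3 cos 227° = 0.
        ΣF_y = 234 sin 298.8° + T_2 sin 88.7° + T_3 sin 227° = 0.
The known terms sum to (112.7, -205.1) N, so 0.0227 T_2 − 0.6820 T_3 = -112.7 and 0.9997 T_2 − 0.7314 T_3 = 205.1.
Solving simultaneously: T_2 = 334.2 N, T_3 = 176.4 N.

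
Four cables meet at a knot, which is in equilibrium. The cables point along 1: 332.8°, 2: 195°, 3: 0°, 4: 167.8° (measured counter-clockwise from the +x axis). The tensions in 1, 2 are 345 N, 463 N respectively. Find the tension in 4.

T_4 ≈ 1310 N

Resolve: ΣF_x = 345 cos 332.8° + 463 cos 195° + T_3 cos 0° + T_4 cos 167.8° = 0.
        ΣF_y = 345 sin 332.8° + 463 sin 195° + T_3 sin 0° + T_4 sin 167.8° = 0.
The known terms sum to (-140.4, -277.5) N, so 1.0000 T_3 − 0.9774 T_4 = 140.4 and 0.0000 T_3 + 0.2113 T_4 = 277.5.
Solving simultaneously: T_3 = 1424 N, T_4 = 1313 N.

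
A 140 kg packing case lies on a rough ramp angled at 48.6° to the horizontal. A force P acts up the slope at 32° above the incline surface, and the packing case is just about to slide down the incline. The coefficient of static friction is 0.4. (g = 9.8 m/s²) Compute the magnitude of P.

On the verge of sliding down the incline, friction equals μN and acts up the slope.
Perpendicular: N + P sin 32° = W cos 48.6° = 907.3 N.
Along incline: P cos 32° + μN = W sin 48.6° with W sin 48.6° = 1029 N.
Solving the pair for P and N: P = 1047 N, N = 352.3 N (and f = μN = 140.9 N).

P ≈ 1050 N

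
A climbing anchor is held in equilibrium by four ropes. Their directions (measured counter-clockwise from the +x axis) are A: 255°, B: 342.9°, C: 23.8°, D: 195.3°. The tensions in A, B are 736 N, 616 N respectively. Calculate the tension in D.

Resolve: ΣF_x = 736 cos 255° + 616 cos 342.9° + T_C cos 23.8° + T_D cos 195.3° = 0.
        ΣF_y = 736 sin 255° + 616 sin 342.9° + T_C sin 23.8° + T_D sin 195.3° = 0.
The known terms sum to (398.3, -892.1) N, so 0.9150 T_C − 0.9646 T_D = -398.3 and 0.4035 T_C − 0.2639 T_D = 892.1.
Solving simultaneously: T_C = 6532 N, T_D = 6609 N.

T_D ≈ 6610 N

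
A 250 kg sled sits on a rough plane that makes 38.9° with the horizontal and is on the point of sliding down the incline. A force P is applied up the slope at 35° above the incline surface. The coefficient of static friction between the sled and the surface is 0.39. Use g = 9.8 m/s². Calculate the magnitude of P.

On the verge of sliding down the incline, friction equals μN and acts up the slope.
Perpendicular: N + P sin 35° = W cos 38.9° = 1907 N.
Along incline: P cos 35° + μN = W sin 38.9° with W sin 38.9° = 1539 N.
Solving the pair for P and N: P = 1335 N, N = 1141 N (and f = μN = 445 N).

P ≈ 1330 N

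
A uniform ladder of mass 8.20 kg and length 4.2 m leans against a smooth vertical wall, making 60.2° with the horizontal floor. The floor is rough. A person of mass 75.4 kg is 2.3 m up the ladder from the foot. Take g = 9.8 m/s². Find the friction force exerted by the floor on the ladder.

Torques about the foot: N_wall · 4.2 sin 60.2° = 8.20×9.8×2.1 cos 60.2° + 75.4×9.8×2.3 cos 60.2° → N_wall = 254.75 N.
ΣF_x = 0: f_floor = N_wall = 254.75 N.

f ≈ 255 N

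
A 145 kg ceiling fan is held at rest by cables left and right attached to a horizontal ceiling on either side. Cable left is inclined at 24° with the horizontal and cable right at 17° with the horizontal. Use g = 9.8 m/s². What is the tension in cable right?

T_right ≈ 1980 N

Weight W = 145 × 9.8 = 1421 N acts straight down.
Horizontal: T_left cos 24° = T_right cos 17°  →  T_left = 1.047 T_right.
Vertical: T_left sin 24° + T_right sin 17° = 1421.
Substituting the horizontal relation into the vertical equation gives 0.7181 T_right = 1421, so T_right = 1979 N.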